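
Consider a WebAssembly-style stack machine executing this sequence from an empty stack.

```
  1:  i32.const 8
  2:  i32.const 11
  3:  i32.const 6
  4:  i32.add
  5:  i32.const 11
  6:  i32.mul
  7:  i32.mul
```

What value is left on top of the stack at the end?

i32.const 8  : 8
i32.const 11 : 8 11
i32.const 6  : 8 11 6
i32.add      : 8 17
i32.const 11 : 8 17 11
i32.mul      : 8 187
i32.mul      : 1496

1496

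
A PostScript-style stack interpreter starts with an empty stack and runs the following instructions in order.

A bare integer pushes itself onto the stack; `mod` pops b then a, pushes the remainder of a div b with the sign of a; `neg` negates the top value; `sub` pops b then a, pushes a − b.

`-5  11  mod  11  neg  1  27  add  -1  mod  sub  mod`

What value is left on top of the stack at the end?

-5  : -5
11  : -5 11
mod : -5
11  : -5 11
neg : -5 -11
1   : -5 -11 1
27  : -5 -11 1 27
add : -5 -11 28
-1  : -5 -11 28 -1
mod : -5 -11 0
sub : -5 -11
mod : -5

-5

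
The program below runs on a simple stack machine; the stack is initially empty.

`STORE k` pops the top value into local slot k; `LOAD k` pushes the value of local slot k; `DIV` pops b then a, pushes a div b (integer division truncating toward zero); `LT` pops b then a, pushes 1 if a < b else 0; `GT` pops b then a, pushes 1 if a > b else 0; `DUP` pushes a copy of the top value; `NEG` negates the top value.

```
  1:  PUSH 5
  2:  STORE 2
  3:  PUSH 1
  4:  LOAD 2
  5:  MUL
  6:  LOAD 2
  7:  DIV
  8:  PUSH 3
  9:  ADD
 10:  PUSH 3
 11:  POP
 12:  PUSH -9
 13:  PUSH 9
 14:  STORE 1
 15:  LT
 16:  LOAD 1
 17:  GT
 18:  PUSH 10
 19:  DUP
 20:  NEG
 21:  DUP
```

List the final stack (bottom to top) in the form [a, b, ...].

PUSH 5  : 5
STORE 2 : (empty)
PUSH 1  : 1
LOAD 2  : 1 5
MUL     : 5
LOAD 2  : 5 5
DIV     : 1
PUSH 3  : 1 3
ADD     : 4
PUSH 3  : 4 3
POP     : 4
PUSH -9 : 4 -9
PUSH 9  : 4 -9 9
STORE 1 : 4 -9
LT      : 0
LOAD 1  : 0 9
GT      : 0
PUSH 10 : 0 10
DUP     : 0 10 10
NEG     : 0 10 -10
DUP     : 0 10 -10 -10

[0, 10, -10, -10]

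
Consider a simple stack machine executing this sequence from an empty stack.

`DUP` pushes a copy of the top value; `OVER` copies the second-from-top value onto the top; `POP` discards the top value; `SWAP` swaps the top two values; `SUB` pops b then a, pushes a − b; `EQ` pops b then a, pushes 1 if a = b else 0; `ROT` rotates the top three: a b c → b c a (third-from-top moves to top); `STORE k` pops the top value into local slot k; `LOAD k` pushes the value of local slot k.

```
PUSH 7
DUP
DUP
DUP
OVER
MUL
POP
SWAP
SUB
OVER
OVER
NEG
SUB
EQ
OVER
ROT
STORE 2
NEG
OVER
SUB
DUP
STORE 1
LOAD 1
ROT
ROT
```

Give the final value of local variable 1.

-7

PUSH 7  -> [7]
DUP     -> [7, 7]
DUP     -> [7, 7, 7]
DUP     -> [7, 7, 7, 7]
OVER    -> [7, 7, 7, 7, 7]
MUL     -> [7, 7, 7, 49]
POP     -> [7, 7, 7]
SWAP    -> [7, 7, 7]
SUB     -> [7, 0]
OVER    -> [7, 0, 7]
OVER    -> [7, 0, 7, 0]
NEG     -> [7, 0, 7, 0]
SUB     -> [7, 0, 7]
EQ      -> [7, 0]
OVER    -> [7, 0, 7]
ROT     -> [0, 7, 7]
STORE 2 -> [0, 7]
NEG     -> [0, -7]
OVER    -> [0, -7, 0]
SUB     -> [0, -7]
DUP     -> [0, -7, -7]
STORE 1 -> [0, -7]
LOAD 1  -> [0, -7, -7]
ROT     -> [-7, -7, 0]
ROT     -> [-7, 0, -7]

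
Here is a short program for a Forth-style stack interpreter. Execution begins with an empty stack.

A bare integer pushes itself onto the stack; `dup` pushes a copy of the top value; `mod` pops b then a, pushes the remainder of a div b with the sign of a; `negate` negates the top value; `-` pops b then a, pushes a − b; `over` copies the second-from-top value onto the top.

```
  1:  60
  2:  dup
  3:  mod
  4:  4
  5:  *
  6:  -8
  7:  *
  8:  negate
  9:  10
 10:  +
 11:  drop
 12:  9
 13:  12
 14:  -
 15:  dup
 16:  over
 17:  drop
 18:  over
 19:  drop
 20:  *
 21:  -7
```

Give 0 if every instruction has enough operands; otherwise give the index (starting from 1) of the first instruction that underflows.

60     -> 60
dup    -> 60 60
mod    -> 0
4      -> 0 4
*      -> 0
-8     -> 0 -8
*      -> 0
negate -> 0
10     -> 0 10
+      -> 10
drop   -> (empty)
9      -> 9
12     -> 9 12
-      -> -3
dup    -> -3 -3
over   -> -3 -3 -3
drop   -> -3 -3
over   -> -3 -3 -3
drop   -> -3 -3
*      -> 9
-7     -> 9 -7

0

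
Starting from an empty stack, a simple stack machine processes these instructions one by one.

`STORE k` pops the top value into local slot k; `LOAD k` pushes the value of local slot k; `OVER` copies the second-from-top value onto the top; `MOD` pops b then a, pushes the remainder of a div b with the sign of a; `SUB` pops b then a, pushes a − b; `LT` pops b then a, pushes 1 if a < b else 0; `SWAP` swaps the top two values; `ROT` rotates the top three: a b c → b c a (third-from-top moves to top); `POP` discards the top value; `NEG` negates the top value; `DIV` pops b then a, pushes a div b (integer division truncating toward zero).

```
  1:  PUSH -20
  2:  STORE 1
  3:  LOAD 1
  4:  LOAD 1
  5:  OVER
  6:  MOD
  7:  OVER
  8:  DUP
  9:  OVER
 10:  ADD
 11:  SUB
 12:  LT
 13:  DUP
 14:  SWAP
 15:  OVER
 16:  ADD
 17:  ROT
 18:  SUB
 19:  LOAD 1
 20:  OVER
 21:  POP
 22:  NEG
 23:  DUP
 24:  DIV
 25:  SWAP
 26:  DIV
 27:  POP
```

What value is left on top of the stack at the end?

PUSH -20  -20
STORE 1   (empty)
LOAD 1    -20
LOAD 1    -20 -20
OVER      -20 -20 -20
MOD       -20 0
OVER      -20 0 -20
DUP       -20 0 -20 -20
OVER      -20 0 -20 -20 -20
ADD       -20 0 -20 -40
SUB       -20 0 20
LT        -20 1
DUP       -20 1 1
SWAP      -20 1 1
OVER      -20 1 1 1
ADD       -20 1 2
ROT       1 2 -20
SUB       1 22
LOAD 1    1 22 -20
OVER      1 22 -20 22
POP       1 22 -20
NEG       1 22 20
DUP       1 22 20 20
DIV       1 22 1
SWAP      1 1 22
DIV       1 0
POP       1

1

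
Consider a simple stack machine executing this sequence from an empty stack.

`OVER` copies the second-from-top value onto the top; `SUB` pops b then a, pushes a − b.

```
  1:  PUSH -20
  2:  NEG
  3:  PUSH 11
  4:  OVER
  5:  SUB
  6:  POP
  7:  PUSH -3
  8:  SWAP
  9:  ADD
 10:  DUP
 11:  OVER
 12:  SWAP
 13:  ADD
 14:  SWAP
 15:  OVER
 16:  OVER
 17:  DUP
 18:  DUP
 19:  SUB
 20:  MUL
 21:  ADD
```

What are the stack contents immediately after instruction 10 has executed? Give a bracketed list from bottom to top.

PUSH -20  -20
NEG       20
PUSH 11   20 11
OVER      20 11 20
SUB       20 -9
POP       20
PUSH -3   20 -3
SWAP      -3 20
ADD       17
DUP       17 17

[17, 17]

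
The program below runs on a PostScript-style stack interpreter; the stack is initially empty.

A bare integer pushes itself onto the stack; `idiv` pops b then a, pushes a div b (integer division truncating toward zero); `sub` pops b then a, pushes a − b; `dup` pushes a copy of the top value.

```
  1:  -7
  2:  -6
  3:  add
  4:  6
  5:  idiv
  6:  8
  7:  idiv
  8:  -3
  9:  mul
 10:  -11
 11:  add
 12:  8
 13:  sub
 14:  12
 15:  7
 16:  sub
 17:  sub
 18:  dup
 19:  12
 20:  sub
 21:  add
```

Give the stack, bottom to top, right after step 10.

-7   : -7
-6   : -7 -6
add  : -13
6    : -13 6
idiv : -2
8    : -2 8
idiv : 0
-3   : 0 -3
mul  : 0
-11  : 0 -11

[0, -11]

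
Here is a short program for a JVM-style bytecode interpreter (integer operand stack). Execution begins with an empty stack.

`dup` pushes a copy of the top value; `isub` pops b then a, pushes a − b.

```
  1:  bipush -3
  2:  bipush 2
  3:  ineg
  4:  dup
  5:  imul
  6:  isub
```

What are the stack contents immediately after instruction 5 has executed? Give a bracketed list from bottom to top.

[-3, 4]

bipush -3 -> [-3]
bipush 2  -> [-3, 2]
ineg      -> [-3, -2]
dup       -> [-3, -2, -2]
imul      -> [-3, 4]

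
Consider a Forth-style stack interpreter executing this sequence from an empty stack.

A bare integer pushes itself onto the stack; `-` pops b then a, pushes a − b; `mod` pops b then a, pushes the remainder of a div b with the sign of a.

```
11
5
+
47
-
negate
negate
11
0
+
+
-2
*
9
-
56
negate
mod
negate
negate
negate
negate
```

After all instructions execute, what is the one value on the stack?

31

11     -> [11]
5      -> [11, 5]
+      -> [16]
47     -> [16, 47]
-      -> [-31]
negate -> [31]
negate -> [-31]
11     -> [-31, 11]
0      -> [-31, 11, 0]
+      -> [-31, 11]
+      -> [-20]
-2     -> [-20, -2]
*      -> [40]
9      -> [40, 9]
-      -> [31]
56     -> [31, 56]
negate -> [31, -56]
mod    -> [31]
negate -> [-31]
negate -> [31]
negate -> [-31]
negate -> [31]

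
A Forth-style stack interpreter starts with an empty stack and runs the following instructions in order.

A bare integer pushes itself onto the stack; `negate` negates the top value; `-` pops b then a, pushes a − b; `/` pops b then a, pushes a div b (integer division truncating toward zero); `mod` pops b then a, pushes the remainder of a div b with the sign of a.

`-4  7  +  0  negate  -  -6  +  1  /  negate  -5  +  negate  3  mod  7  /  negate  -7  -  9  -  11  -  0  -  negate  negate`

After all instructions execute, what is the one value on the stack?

-13

-4     -> -4
7      -> -4 7
+      -> 3
0      -> 3 0
negate -> 3 0
-      -> 3
-6     -> 3 -6
+      -> -3
1      -> -3 1
/      -> -3
negate -> 3
-5     -> 3 -5
+      -> -2
negate -> 2
3      -> 2 3
mod    -> 2
7      -> 2 7
/      -> 0
negate -> 0
-7     -> 0 -7
-      -> 7
9      -> 7 9
-      -> -2
11     -> -2 11
-      -> -13
0      -> -13 0
-      -> -13
negate -> 13
negate -> -13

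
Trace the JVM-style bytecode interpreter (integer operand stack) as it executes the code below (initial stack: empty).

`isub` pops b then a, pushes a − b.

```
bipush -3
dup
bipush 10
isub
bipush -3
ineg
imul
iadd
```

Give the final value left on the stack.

-42

bipush -3  [-3]
dup        [-3, -3]
bipush 10  [-3, -3, 10]
isub       [-3, -13]
bipush -3  [-3, -13, -3]
ineg       [-3, -13, 3]
imul       [-3, -39]
iadd       [-42]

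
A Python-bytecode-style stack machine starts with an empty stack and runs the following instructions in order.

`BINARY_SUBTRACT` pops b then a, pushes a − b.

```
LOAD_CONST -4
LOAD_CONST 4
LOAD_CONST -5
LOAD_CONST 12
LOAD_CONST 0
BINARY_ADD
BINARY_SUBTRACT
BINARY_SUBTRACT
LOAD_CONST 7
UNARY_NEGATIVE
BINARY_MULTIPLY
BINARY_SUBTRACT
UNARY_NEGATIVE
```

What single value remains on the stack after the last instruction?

-143

LOAD_CONST -4   : -4
LOAD_CONST 4    : -4 4
LOAD_CONST -5   : -4 4 -5
LOAD_CONST 12   : -4 4 -5 12
LOAD_CONST 0    : -4 4 -5 12 0
BINARY_ADD      : -4 4 -5 12
BINARY_SUBTRACT : -4 4 -17
BINARY_SUBTRACT : -4 21
LOAD_CONST 7    : -4 21 7
UNARY_NEGATIVE  : -4 21 -7
BINARY_MULTIPLY : -4 -147
BINARY_SUBTRACT : 143
UNARY_NEGATIVE  : -143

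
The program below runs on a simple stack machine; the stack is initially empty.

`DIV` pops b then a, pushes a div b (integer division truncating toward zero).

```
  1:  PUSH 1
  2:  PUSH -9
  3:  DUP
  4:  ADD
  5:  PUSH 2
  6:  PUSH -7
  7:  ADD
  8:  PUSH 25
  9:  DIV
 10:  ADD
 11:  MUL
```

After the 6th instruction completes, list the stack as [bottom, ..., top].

[1, -18, 2, -7]

PUSH 1  : [1]
PUSH -9 : [1, -9]
DUP     : [1, -9, -9]
ADD     : [1, -18]
PUSH 2  : [1, -18, 2]
PUSH -7 : [1, -18, 2, -7]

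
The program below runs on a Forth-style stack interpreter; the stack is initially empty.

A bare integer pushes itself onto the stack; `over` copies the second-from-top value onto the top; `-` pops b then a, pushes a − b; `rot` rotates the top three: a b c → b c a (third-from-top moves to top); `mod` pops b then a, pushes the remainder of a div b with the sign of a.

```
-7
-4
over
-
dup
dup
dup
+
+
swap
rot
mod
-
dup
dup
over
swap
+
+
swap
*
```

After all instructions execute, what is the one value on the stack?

108

-7   -> [-7]
-4   -> [-7, -4]
over -> [-7, -4, -7]
-    -> [-7, 3]
dup  -> [-7, 3, 3]
dup  -> [-7, 3, 3, 3]
dup  -> [-7, 3, 3, 3, 3]
+    -> [-7, 3, 3, 6]
+    -> [-7, 3, 9]
swap -> [-7, 9, 3]
rot  -> [9, 3, -7]
mod  -> [9, 3]
-    -> [6]
dup  -> [6, 6]
dup  -> [6, 6, 6]
over -> [6, 6, 6, 6]
swap -> [6, 6, 6, 6]
+    -> [6, 6, 12]
+    -> [6, 18]
swap -> [18, 6]
*    -> [108]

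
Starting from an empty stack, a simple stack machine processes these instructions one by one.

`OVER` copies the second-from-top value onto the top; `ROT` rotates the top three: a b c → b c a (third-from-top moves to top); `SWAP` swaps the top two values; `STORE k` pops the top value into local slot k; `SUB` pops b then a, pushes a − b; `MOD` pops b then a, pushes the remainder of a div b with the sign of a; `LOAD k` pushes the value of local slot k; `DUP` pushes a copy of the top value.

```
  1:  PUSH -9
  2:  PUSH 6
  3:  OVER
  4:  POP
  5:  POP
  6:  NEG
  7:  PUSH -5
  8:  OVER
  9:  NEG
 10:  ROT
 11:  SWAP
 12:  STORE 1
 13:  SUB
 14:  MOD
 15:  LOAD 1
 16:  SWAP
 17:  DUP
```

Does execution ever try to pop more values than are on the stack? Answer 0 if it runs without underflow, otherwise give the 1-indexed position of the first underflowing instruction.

PUSH -9 -> -9
PUSH 6  -> -9 6
OVER    -> -9 6 -9
POP     -> -9 6
POP     -> -9
NEG     -> 9
PUSH -5 -> 9 -5
OVER    -> 9 -5 9
NEG     -> 9 -5 -9
ROT     -> -5 -9 9
SWAP    -> -5 9 -9
STORE 1 -> -5 9
SUB     -> -14
MOD  — needs 2 operands, stack has 1 → underflow

14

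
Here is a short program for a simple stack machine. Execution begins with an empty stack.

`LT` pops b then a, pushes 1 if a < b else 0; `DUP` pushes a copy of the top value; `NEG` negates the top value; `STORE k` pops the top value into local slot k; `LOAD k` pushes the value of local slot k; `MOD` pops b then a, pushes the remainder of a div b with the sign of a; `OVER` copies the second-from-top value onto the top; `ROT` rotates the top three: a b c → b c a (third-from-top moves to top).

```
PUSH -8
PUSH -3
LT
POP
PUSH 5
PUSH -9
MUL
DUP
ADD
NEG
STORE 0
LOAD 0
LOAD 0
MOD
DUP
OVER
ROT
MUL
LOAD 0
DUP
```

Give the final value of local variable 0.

90

PUSH -8 : [-8]
PUSH -3 : [-8, -3]
LT      : [1]
POP     : []
PUSH 5  : [5]
PUSH -9 : [5, -9]
MUL     : [-45]
DUP     : [-45, -45]
ADD     : [-90]
NEG     : [90]
STORE 0 : []
LOAD 0  : [90]
LOAD 0  : [90, 90]
MOD     : [0]
DUP     : [0, 0]
OVER    : [0, 0, 0]
ROT     : [0, 0, 0]
MUL     : [0, 0]
LOAD 0  : [0, 0, 90]
DUP     : [0, 0, 90, 90]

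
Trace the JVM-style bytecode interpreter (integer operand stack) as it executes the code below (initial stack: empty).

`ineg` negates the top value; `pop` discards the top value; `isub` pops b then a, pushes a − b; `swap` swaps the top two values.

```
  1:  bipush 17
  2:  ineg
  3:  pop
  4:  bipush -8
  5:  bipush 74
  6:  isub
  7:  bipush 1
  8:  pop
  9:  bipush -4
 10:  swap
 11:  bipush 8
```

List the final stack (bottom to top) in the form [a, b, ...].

[-4, -82, 8]

bipush 17 -> [17]
ineg      -> [-17]
pop       -> []
bipush -8 -> [-8]
bipush 74 -> [-8, 74]
isub      -> [-82]
bipush 1  -> [-82, 1]
pop       -> [-82]
bipush -4 -> [-82, -4]
swap      -> [-4, -82]
bipush 8  -> [-4, -82, 8]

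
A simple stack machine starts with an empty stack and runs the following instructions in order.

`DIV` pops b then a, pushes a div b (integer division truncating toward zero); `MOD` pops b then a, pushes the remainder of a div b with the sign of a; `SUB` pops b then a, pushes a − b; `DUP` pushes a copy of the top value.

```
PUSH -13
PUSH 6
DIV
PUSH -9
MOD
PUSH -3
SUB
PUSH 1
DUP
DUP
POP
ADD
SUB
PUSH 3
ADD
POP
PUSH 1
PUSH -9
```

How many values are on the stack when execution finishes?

2

PUSH -13  -13
PUSH 6    -13 6
DIV       -2
PUSH -9   -2 -9
MOD       -2
PUSH -3   -2 -3
SUB       1
PUSH 1    1 1
DUP       1 1 1
DUP       1 1 1 1
POP       1 1 1
ADD       1 2
SUB       -1
PUSH 3    -1 3
ADD       2
POP       (empty)
PUSH 1    1
PUSH -9   1 -9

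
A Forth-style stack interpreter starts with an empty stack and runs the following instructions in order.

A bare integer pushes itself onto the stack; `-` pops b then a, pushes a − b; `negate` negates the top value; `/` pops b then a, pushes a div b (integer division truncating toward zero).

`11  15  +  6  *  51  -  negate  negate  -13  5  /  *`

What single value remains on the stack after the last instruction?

11      [11]
15      [11, 15]
+       [26]
6       [26, 6]
*       [156]
51      [156, 51]
-       [105]
negate  [-105]
negate  [105]
-13     [105, -13]
5       [105, -13, 5]
/       [105, -2]
*       [-210]

-210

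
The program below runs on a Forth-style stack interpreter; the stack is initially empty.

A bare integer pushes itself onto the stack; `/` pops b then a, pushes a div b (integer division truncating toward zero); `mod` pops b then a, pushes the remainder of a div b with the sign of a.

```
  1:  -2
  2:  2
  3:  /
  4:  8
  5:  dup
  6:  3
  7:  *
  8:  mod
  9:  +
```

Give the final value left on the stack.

-2  : -2
2   : -2 2
/   : -1
8   : -1 8
dup : -1 8 8
3   : -1 8 8 3
*   : -1 8 24
mod : -1 8
+   : 7

7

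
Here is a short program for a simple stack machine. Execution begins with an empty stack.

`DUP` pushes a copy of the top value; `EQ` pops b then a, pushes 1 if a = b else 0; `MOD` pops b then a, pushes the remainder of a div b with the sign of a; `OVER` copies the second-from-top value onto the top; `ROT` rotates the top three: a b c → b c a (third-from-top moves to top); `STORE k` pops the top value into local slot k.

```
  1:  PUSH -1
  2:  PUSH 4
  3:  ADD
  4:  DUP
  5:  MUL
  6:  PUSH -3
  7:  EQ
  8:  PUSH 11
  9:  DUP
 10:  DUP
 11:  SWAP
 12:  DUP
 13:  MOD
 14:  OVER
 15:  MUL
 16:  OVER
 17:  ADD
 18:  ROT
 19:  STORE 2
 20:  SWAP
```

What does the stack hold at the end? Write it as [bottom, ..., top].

[0, 11, 11]

PUSH -1  [-1]
PUSH 4   [-1, 4]
ADD      [3]
DUP      [3, 3]
MUL      [9]
PUSH -3  [9, -3]
EQ       [0]
PUSH 11  [0, 11]
DUP      [0, 11, 11]
DUP      [0, 11, 11, 11]
SWAP     [0, 11, 11, 11]
DUP      [0, 11, 11, 11, 11]
MOD      [0, 11, 11, 0]
OVER     [0, 11, 11, 0, 11]
MUL      [0, 11, 11, 0]
OVER     [0, 11, 11, 0, 11]
ADD      [0, 11, 11, 11]
ROT      [0, 11, 11, 11]
STORE 2  [0, 11, 11]
SWAP     [0, 11, 11]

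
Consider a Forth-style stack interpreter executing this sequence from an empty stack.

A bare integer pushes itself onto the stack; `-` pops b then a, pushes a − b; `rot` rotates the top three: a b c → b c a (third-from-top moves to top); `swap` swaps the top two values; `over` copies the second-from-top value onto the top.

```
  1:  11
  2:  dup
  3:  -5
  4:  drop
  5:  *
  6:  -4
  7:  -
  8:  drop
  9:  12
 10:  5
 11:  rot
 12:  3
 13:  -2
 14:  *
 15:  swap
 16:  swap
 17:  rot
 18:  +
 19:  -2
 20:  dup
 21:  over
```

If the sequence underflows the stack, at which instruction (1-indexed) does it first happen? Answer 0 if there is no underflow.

11

11   -> 11
dup  -> 11 11
-5   -> 11 11 -5
drop -> 11 11
*    -> 121
-4   -> 121 -4
-    -> 125
drop -> (empty)
12   -> 12
5    -> 12 5
rot  — needs 3 operands, stack has 2 → underflow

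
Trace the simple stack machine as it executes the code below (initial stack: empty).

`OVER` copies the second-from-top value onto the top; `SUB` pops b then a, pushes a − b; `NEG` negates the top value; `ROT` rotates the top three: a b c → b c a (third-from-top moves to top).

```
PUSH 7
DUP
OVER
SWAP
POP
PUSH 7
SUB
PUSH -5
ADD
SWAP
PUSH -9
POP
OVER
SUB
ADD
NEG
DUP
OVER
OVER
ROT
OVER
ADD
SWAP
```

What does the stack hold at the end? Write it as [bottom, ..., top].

PUSH 7  → [7]
DUP     → [7, 7]
OVER    → [7, 7, 7]
SWAP    → [7, 7, 7]
POP     → [7, 7]
PUSH 7  → [7, 7, 7]
SUB     → [7, 0]
PUSH -5 → [7, 0, -5]
ADD     → [7, -5]
SWAP    → [-5, 7]
PUSH -9 → [-5, 7, -9]
POP     → [-5, 7]
OVER    → [-5, 7, -5]
SUB     → [-5, 12]
ADD     → [7]
NEG     → [-7]
DUP     → [-7, -7]
OVER    → [-7, -7, -7]
OVER    → [-7, -7, -7, -7]
ROT     → [-7, -7, -7, -7]
OVER    → [-7, -7, -7, -7, -7]
ADD     → [-7, -7, -7, -14]
SWAP    → [-7, -7, -14, -7]

[-7, -7, -14, -7]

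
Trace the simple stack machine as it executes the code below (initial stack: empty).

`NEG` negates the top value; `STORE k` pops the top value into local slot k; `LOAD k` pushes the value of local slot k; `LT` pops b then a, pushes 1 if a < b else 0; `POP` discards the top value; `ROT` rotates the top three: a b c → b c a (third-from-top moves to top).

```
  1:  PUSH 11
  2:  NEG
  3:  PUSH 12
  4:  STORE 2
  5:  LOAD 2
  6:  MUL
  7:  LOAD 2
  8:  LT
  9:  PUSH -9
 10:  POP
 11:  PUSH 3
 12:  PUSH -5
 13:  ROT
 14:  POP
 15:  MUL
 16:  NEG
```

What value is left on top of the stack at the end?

15

PUSH 11 : [11]
NEG     : [-11]
PUSH 12 : [-11, 12]
STORE 2 : [-11]
LOAD 2  : [-11, 12]
MUL     : [-132]
LOAD 2  : [-132, 12]
LT      : [1]
PUSH -9 : [1, -9]
POP     : [1]
PUSH 3  : [1, 3]
PUSH -5 : [1, 3, -5]
ROT     : [3, -5, 1]
POP     : [3, -5]
MUL     : [-15]
NEG     : [15]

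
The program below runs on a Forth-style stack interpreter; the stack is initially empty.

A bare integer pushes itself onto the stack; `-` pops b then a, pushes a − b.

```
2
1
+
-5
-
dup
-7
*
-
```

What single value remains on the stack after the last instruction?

2   : [2]
1   : [2, 1]
+   : [3]
-5  : [3, -5]
-   : [8]
dup : [8, 8]
-7  : [8, 8, -7]
*   : [8, -56]
-   : [64]

64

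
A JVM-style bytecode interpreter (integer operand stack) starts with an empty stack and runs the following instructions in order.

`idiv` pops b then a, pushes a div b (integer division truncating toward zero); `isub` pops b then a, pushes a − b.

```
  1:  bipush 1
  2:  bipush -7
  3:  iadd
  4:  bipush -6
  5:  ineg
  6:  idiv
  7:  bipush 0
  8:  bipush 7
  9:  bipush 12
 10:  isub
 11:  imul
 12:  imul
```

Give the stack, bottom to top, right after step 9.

bipush 1  -> [1]
bipush -7 -> [1, -7]
iadd      -> [-6]
bipush -6 -> [-6, -6]
ineg      -> [-6, 6]
idiv      -> [-1]
bipush 0  -> [-1, 0]
bipush 7  -> [-1, 0, 7]
bipush 12 -> [-1, 0, 7, 12]

[-1, 0, 7, 12]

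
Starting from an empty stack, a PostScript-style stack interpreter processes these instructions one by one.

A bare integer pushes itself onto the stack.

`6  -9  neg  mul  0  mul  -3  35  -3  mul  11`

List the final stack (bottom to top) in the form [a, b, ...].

[0, -3, -105, 11]

6   -> [6]
-9  -> [6, -9]
neg -> [6, 9]
mul -> [54]
0   -> [54, 0]
mul -> [0]
-3  -> [0, -3]
35  -> [0, -3, 35]
-3  -> [0, -3, 35, -3]
mul -> [0, -3, -105]
11  -> [0, -3, -105, 11]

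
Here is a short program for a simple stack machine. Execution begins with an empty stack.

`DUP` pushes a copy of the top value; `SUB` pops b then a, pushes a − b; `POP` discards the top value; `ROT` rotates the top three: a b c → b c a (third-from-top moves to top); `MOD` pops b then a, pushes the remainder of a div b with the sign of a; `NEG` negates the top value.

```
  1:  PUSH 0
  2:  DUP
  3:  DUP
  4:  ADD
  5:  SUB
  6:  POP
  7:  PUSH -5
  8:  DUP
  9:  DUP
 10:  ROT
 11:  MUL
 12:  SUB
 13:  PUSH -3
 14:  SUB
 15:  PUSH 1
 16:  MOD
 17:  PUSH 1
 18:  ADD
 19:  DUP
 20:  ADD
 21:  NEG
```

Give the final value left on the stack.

PUSH 0  : 0
DUP     : 0 0
DUP     : 0 0 0
ADD     : 0 0
SUB     : 0
POP     : (empty)
PUSH -5 : -5
DUP     : -5 -5
DUP     : -5 -5 -5
ROT     : -5 -5 -5
MUL     : -5 25
SUB     : -30
PUSH -3 : -30 -3
SUB     : -27
PUSH 1  : -27 1
MOD     : 0
PUSH 1  : 0 1
ADD     : 1
DUP     : 1 1
ADD     : 2
NEG     : -2

-2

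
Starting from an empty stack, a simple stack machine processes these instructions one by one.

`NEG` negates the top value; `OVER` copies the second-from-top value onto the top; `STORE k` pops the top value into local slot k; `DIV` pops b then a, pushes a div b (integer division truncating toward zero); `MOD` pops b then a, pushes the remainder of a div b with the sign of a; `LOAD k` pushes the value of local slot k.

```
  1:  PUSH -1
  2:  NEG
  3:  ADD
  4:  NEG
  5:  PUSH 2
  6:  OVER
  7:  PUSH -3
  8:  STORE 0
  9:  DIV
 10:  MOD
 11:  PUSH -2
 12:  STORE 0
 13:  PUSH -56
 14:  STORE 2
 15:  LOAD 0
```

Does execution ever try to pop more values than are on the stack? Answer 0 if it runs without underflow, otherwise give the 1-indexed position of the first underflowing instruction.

PUSH -1  [-1]
NEG      [1]
ADD  — needs 2 operands, stack has 1 → underflow

3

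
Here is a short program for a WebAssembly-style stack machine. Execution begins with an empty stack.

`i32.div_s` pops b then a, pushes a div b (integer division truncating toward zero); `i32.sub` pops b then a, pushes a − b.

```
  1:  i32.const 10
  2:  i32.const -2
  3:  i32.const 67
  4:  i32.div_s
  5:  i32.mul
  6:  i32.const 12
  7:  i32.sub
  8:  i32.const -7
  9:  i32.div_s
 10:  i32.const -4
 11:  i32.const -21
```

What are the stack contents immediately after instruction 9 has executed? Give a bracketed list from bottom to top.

[1]

i32.const 10 → [10]
i32.const -2 → [10, -2]
i32.const 67 → [10, -2, 67]
i32.div_s    → [10, 0]
i32.mul      → [0]
i32.const 12 → [0, 12]
i32.sub      → [-12]
i32.const -7 → [-12, -7]
i32.div_s    → [1]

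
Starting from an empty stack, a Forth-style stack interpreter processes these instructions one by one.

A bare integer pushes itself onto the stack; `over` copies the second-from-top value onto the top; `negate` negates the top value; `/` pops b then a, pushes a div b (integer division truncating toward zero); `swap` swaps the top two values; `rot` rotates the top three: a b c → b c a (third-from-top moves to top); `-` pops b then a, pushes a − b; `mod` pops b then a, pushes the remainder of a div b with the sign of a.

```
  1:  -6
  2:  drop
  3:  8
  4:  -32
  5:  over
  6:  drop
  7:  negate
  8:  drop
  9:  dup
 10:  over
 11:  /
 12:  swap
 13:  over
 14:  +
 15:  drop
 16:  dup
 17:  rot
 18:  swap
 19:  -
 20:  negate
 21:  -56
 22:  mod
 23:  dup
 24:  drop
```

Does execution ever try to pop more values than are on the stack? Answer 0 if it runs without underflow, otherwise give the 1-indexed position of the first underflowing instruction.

-6     : -6
drop   : (empty)
8      : 8
-32    : 8 -32
over   : 8 -32 8
drop   : 8 -32
negate : 8 32
drop   : 8
dup    : 8 8
over   : 8 8 8
/      : 8 1
swap   : 1 8
over   : 1 8 1
+      : 1 9
drop   : 1
dup    : 1 1
rot  — needs 3 operands, stack has 2 → underflow

17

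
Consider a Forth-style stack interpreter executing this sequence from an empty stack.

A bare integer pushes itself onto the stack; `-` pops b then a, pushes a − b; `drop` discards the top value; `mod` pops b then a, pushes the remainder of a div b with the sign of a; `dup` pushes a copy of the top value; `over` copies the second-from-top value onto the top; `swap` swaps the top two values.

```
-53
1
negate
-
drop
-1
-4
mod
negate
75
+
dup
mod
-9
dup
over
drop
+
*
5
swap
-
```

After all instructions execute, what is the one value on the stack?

5

-53     -53
1       -53 1
negate  -53 -1
-       -52
drop    (empty)
-1      -1
-4      -1 -4
mod     -1
negate  1
75      1 75
+       76
dup     76 76
mod     0
-9      0 -9
dup     0 -9 -9
over    0 -9 -9 -9
drop    0 -9 -9
+       0 -18
*       0
5       0 5
swap    5 0
-       5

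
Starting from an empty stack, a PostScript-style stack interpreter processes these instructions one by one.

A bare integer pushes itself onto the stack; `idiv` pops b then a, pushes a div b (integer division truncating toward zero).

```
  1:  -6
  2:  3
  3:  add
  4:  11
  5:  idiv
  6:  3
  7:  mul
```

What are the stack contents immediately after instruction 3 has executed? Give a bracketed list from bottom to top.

[-3]

-6  → -6
3   → -6 3
add → -3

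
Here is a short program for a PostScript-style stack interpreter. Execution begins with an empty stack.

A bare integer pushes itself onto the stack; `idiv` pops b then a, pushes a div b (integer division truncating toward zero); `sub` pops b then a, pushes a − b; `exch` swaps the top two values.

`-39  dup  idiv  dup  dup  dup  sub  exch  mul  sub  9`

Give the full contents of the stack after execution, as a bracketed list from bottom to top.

[1, 9]

-39  -> -39
dup  -> -39 -39
idiv -> 1
dup  -> 1 1
dup  -> 1 1 1
dup  -> 1 1 1 1
sub  -> 1 1 0
exch -> 1 0 1
mul  -> 1 0
sub  -> 1
9    -> 1 9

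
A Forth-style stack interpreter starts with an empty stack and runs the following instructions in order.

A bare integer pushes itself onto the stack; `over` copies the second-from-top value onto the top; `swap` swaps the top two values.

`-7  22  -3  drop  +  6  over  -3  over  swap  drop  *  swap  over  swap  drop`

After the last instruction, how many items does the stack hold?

3

-7   → [-7]
22   → [-7, 22]
-3   → [-7, 22, -3]
drop → [-7, 22]
+    → [15]
6    → [15, 6]
over → [15, 6, 15]
-3   → [15, 6, 15, -3]
over → [15, 6, 15, -3, 15]
swap → [15, 6, 15, 15, -3]
drop → [15, 6, 15, 15]
*    → [15, 6, 225]
swap → [15, 225, 6]
over → [15, 225, 6, 225]
swap → [15, 225, 225, 6]
drop → [15, 225, 225]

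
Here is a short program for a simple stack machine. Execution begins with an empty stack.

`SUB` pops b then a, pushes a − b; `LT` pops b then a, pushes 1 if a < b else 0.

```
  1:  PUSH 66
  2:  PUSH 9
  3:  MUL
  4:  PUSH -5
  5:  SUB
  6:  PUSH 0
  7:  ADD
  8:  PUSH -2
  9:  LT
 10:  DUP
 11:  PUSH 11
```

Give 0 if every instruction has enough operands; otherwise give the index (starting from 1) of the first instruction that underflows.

0

PUSH 66 → [66]
PUSH 9  → [66, 9]
MUL     → [594]
PUSH -5 → [594, -5]
SUB     → [599]
PUSH 0  → [599, 0]
ADD     → [599]
PUSH -2 → [599, -2]
LT      → [0]
DUP     → [0, 0]
PUSH 11 → [0, 0, 11]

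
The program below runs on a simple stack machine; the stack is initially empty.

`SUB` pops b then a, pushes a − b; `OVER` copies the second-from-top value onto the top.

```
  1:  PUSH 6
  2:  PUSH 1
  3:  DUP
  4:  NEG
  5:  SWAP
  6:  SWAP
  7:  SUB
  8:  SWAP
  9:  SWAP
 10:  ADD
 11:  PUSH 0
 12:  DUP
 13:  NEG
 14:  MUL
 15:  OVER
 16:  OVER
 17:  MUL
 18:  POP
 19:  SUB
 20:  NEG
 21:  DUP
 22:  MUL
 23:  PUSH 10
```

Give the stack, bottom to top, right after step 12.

[8, 0, 0]

PUSH 6 -> [6]
PUSH 1 -> [6, 1]
DUP    -> [6, 1, 1]
NEG    -> [6, 1, -1]
SWAP   -> [6, -1, 1]
SWAP   -> [6, 1, -1]
SUB    -> [6, 2]
SWAP   -> [2, 6]
SWAP   -> [6, 2]
ADD    -> [8]
PUSH 0 -> [8, 0]
DUP    -> [8, 0, 0]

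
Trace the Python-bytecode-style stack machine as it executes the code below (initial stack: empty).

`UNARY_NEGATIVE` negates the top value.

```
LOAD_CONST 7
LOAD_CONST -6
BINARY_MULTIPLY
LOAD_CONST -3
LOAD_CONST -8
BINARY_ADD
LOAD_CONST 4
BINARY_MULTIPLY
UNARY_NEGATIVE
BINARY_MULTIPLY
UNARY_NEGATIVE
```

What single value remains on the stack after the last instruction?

1848

LOAD_CONST 7    -> 7
LOAD_CONST -6   -> 7 -6
BINARY_MULTIPLY -> -42
LOAD_CONST -3   -> -42 -3
LOAD_CONST -8   -> -42 -3 -8
BINARY_ADD      -> -42 -11
LOAD_CONST 4    -> -42 -11 4
BINARY_MULTIPLY -> -42 -44
UNARY_NEGATIVE  -> -42 44
BINARY_MULTIPLY -> -1848
UNARY_NEGATIVE  -> 1848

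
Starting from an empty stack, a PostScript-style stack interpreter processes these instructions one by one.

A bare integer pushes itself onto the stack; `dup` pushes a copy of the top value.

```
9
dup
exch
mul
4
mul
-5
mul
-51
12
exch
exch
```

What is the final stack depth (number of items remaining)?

3

9    → 9
dup  → 9 9
exch → 9 9
mul  → 81
4    → 81 4
mul  → 324
-5   → 324 -5
mul  → -1620
-51  → -1620 -51
12   → -1620 -51 12
exch → -1620 12 -51
exch → -1620 -51 12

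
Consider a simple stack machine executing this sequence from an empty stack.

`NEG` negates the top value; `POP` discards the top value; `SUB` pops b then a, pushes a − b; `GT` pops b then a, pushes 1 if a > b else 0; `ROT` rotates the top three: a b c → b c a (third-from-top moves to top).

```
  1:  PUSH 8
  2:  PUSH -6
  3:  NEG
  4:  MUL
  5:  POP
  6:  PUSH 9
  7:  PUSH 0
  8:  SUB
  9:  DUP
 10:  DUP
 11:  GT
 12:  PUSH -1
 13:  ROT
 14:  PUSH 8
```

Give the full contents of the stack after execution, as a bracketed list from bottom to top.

[0, -1, 9, 8]

PUSH 8  -> 8
PUSH -6 -> 8 -6
NEG     -> 8 6
MUL     -> 48
POP     -> (empty)
PUSH 9  -> 9
PUSH 0  -> 9 0
SUB     -> 9
DUP     -> 9 9
DUP     -> 9 9 9
GT      -> 9 0
PUSH -1 -> 9 0 -1
ROT     -> 0 -1 9
PUSH 8  -> 0 -1 9 8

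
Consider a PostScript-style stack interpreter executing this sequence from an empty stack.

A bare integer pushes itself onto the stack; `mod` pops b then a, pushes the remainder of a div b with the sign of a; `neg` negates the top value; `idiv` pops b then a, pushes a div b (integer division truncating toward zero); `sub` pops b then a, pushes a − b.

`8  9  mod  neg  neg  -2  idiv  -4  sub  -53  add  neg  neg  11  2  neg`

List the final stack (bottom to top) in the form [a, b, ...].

[-53, 11, -2]

8    → [8]
9    → [8, 9]
mod  → [8]
neg  → [-8]
neg  → [8]
-2   → [8, -2]
idiv → [-4]
-4   → [-4, -4]
sub  → [0]
-53  → [0, -53]
add  → [-53]
neg  → [53]
neg  → [-53]
11   → [-53, 11]
2    → [-53, 11, 2]
neg  → [-53, 11, -2]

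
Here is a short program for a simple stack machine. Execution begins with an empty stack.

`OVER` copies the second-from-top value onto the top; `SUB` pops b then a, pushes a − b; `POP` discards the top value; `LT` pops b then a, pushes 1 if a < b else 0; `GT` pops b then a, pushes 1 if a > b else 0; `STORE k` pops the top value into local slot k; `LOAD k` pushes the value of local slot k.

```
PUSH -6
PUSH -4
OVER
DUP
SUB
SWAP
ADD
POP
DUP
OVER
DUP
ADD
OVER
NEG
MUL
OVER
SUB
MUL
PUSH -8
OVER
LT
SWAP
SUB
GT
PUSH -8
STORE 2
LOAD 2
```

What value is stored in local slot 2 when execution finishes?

PUSH -6 → -6
PUSH -4 → -6 -4
OVER    → -6 -4 -6
DUP     → -6 -4 -6 -6
SUB     → -6 -4 0
SWAP    → -6 0 -4
ADD     → -6 -4
POP     → -6
DUP     → -6 -6
OVER    → -6 -6 -6
DUP     → -6 -6 -6 -6
ADD     → -6 -6 -12
OVER    → -6 -6 -12 -6
NEG     → -6 -6 -12 6
MUL     → -6 -6 -72
OVER    → -6 -6 -72 -6
SUB     → -6 -6 -66
MUL     → -6 396
PUSH -8 → -6 396 -8
OVER    → -6 396 -8 396
LT      → -6 396 1
SWAP    → -6 1 396
SUB     → -6 -395
GT      → 1
PUSH -8 → 1 -8
STORE 2 → 1
LOAD 2  → 1 -8

-8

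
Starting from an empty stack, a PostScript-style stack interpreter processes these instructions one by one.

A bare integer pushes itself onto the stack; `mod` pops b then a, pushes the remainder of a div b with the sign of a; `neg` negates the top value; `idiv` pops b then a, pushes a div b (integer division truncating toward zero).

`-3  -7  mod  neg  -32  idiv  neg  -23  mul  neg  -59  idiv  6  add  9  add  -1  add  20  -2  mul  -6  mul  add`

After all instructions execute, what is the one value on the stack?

254

-3   -> [-3]
-7   -> [-3, -7]
mod  -> [-3]
neg  -> [3]
-32  -> [3, -32]
idiv -> [0]
neg  -> [0]
-23  -> [0, -23]
mul  -> [0]
neg  -> [0]
-59  -> [0, -59]
idiv -> [0]
6    -> [0, 6]
add  -> [6]
9    -> [6, 9]
add  -> [15]
-1   -> [15, -1]
add  -> [14]
20   -> [14, 20]
-2   -> [14, 20, -2]
mul  -> [14, -40]
-6   -> [14, -40, -6]
mul  -> [14, 240]
add  -> [254]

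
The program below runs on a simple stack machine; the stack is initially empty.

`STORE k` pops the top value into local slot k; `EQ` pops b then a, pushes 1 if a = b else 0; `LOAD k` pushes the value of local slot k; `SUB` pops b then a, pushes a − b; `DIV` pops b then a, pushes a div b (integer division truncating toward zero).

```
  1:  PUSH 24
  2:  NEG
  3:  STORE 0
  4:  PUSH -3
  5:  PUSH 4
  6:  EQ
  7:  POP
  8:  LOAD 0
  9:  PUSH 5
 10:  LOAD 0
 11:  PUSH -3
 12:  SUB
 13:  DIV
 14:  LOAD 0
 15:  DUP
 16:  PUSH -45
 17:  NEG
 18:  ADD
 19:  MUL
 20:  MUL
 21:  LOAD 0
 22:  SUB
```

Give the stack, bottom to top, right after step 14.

PUSH 24 → 24
NEG     → -24
STORE 0 → (empty)
PUSH -3 → -3
PUSH 4  → -3 4
EQ      → 0
POP     → (empty)
LOAD 0  → -24
PUSH 5  → -24 5
LOAD 0  → -24 5 -24
PUSH -3 → -24 5 -24 -3
SUB     → -24 5 -21
DIV     → -24 0
LOAD 0  → -24 0 -24

[-24, 0, -24]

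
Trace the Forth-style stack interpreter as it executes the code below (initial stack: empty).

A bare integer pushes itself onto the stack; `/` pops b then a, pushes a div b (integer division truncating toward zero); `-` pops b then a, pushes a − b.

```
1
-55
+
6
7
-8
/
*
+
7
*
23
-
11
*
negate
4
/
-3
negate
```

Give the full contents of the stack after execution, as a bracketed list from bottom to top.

[1102, 3]

1      -> 1
-55    -> 1 -55
+      -> -54
6      -> -54 6
7      -> -54 6 7
-8     -> -54 6 7 -8
/      -> -54 6 0
*      -> -54 0
+      -> -54
7      -> -54 7
*      -> -378
23     -> -378 23
-      -> -401
11     -> -401 11
*      -> -4411
negate -> 4411
4      -> 4411 4
/      -> 1102
-3     -> 1102 -3
negate -> 1102 3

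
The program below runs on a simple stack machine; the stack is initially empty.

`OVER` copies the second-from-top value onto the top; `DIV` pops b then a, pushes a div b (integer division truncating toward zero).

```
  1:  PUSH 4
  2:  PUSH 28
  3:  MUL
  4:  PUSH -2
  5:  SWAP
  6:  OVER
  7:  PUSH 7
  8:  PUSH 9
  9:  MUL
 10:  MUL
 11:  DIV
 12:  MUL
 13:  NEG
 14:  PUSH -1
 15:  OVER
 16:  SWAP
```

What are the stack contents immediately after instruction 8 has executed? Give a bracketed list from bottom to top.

[-2, 112, -2, 7, 9]

PUSH 4  → 4
PUSH 28 → 4 28
MUL     → 112
PUSH -2 → 112 -2
SWAP    → -2 112
OVER    → -2 112 -2
PUSH 7  → -2 112 -2 7
PUSH 9  → -2 112 -2 7 9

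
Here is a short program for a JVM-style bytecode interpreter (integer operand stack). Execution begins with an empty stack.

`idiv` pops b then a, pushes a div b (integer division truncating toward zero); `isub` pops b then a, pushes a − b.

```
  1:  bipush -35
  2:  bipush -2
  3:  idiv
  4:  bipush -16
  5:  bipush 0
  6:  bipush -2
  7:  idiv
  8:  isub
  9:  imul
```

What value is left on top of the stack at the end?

bipush -35 → [-35]
bipush -2  → [-35, -2]
idiv       → [17]
bipush -16 → [17, -16]
bipush 0   → [17, -16, 0]
bipush -2  → [17, -16, 0, -2]
idiv       → [17, -16, 0]
isub       → [17, -16]
imul       → [-272]

-272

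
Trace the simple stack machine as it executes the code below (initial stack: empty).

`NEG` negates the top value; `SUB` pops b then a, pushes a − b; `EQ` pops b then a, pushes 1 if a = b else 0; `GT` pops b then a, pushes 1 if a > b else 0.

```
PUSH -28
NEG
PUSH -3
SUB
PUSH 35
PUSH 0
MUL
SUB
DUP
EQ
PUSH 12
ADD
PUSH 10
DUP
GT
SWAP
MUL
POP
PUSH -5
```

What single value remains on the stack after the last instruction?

-5

PUSH -28 -> -28
NEG      -> 28
PUSH -3  -> 28 -3
SUB      -> 31
PUSH 35  -> 31 35
PUSH 0   -> 31 35 0
MUL      -> 31 0
SUB      -> 31
DUP      -> 31 31
EQ       -> 1
PUSH 12  -> 1 12
ADD      -> 13
PUSH 10  -> 13 10
DUP      -> 13 10 10
GT       -> 13 0
SWAP     -> 0 13
MUL      -> 0
POP      -> (empty)
PUSH -5  -> -5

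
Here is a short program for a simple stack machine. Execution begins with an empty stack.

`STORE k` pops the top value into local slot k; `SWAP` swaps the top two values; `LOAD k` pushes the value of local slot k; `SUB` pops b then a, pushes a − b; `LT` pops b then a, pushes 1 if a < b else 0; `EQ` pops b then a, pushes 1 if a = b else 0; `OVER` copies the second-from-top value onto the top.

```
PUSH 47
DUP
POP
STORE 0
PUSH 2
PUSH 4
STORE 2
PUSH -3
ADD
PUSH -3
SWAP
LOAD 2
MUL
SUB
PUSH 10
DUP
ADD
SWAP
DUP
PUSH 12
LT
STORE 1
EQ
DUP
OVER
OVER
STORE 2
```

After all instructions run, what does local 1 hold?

PUSH 47 -> [47]
DUP     -> [47, 47]
POP     -> [47]
STORE 0 -> []
PUSH 2  -> [2]
PUSH 4  -> [2, 4]
STORE 2 -> [2]
PUSH -3 -> [2, -3]
ADD     -> [-1]
PUSH -3 -> [-1, -3]
SWAP    -> [-3, -1]
LOAD 2  -> [-3, -1, 4]
MUL     -> [-3, -4]
SUB     -> [1]
PUSH 10 -> [1, 10]
DUP     -> [1, 10, 10]
ADD     -> [1, 20]
SWAP    -> [20, 1]
DUP     -> [20, 1, 1]
PUSH 12 -> [20, 1, 1, 12]
LT      -> [20, 1, 1]
STORE 1 -> [20, 1]
EQ      -> [0]
DUP     -> [0, 0]
OVER    -> [0, 0, 0]
OVER    -> [0, 0, 0, 0]
STORE 2 -> [0, 0, 0]

1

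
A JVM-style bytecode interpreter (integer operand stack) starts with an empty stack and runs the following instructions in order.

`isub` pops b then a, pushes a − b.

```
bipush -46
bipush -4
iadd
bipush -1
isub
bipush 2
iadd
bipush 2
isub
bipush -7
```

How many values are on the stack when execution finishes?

2

bipush -46  [-46]
bipush -4   [-46, -4]
iadd        [-50]
bipush -1   [-50, -1]
isub        [-49]
bipush 2    [-49, 2]
iadd        [-47]
bipush 2    [-47, 2]
isub        [-49]
bipush -7   [-49, -7]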